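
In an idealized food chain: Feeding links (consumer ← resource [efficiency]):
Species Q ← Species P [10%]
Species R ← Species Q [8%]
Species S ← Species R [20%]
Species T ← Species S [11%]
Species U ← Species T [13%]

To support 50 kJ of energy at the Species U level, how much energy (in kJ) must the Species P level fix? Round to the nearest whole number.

Cumulative transfer efficiency: 0.1 × 0.08 × 0.2 × 0.11 × 0.13 = 0.00002288
Species P energy = 50 / 0.00002288 = 2185315 kJ

2185315 kJ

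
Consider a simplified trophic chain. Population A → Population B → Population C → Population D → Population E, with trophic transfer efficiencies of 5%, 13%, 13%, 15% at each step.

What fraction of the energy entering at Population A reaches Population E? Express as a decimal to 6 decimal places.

0.000127

Product of link efficiencies: 0.05 × 0.13 × 0.13 × 0.15 = 0.00012675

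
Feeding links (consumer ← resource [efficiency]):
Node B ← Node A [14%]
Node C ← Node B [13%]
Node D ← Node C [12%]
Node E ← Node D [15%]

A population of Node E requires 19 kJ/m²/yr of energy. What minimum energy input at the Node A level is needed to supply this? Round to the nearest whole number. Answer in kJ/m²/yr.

Cumulative transfer efficiency: 0.14 × 0.13 × 0.12 × 0.15 = 0.0003276
Node A energy = 19 / 0.0003276 = 57998 kJ/m²/yr

57998 kJ/m²/yr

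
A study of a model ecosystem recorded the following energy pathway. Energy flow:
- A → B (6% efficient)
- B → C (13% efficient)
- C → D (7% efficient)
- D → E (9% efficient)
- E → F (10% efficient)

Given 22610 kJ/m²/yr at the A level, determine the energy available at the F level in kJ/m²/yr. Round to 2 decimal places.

0.11 kJ/m²/yr

B: 22610 × 0.06 = 1356.6 kJ/m²/yr
C: 1356.6 × 0.13 = 176.358 kJ/m²/yr
D: 176.358 × 0.07 = 12.34506 kJ/m²/yr
E: 12.34506 × 0.09 = 1.1110554 kJ/m²/yr
F: 1.1110554 × 0.1 = 0.11110554 kJ/m²/yr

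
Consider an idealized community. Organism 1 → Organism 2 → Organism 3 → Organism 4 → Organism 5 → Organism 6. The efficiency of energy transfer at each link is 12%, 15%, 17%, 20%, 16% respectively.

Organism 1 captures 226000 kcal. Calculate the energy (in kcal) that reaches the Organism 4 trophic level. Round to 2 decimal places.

Organism 2: 226000 × 0.12 = 27120 kcal
Organism 3: 27120 × 0.15 = 4068 kcal
Organism 4: 4068 × 0.17 = 691.56 kcal

691.56 kcal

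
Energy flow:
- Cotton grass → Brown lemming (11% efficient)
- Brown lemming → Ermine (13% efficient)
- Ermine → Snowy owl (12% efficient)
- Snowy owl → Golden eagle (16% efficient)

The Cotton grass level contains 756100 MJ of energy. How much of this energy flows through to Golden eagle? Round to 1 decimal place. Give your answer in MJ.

207.6 MJ

Brown lemming: 756100 × 0.11 = 83171 MJ
Ermine: 83171 × 0.13 = 10812.23 MJ
Snowy owl: 10812.23 × 0.12 = 1297.4676 MJ
Golden eagle: 1297.4676 × 0.16 = 207.594816 MJ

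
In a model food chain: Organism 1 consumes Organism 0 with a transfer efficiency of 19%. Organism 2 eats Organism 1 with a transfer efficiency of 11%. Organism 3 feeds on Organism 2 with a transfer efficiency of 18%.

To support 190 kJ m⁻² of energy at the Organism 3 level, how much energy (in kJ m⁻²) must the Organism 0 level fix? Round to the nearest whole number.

50505 kJ m⁻²

Cumulative transfer efficiency: 0.19 × 0.11 × 0.18 = 0.003762
Organism 0 energy = 190 / 0.003762 = 50505 kJ m⁻²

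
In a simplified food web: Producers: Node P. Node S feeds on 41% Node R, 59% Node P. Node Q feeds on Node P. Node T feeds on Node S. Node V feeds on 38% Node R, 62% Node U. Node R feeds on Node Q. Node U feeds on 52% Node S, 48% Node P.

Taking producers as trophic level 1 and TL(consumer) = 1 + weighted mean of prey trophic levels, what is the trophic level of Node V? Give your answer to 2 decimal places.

Node Q: 1 + 1 = 2
Node R: 1 + 2 = 3
Node S: 1 + (0.41×3 + 0.59×1) = 2.82
Node T: 1 + 2.82 = 3.82
Node U: 1 + (0.52×2.82 + 0.48×1) = 2.9464
Node V: 1 + (0.38×3 + 0.62×2.9464) = 3.966768

3.97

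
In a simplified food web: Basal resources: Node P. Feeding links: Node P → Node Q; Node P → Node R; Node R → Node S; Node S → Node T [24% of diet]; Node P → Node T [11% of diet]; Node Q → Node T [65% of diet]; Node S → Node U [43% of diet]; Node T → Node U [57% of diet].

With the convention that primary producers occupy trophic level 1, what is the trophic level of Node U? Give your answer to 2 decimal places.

4.07

Node Q: 1 + 1 = 2
Node R: 1 + 1 = 2
Node S: 1 + 2 = 3
Node T: 1 + (0.24×3 + 0.11×1 + 0.65×2) = 3.13
Node U: 1 + (0.43×3 + 0.57×3.13) = 4.0741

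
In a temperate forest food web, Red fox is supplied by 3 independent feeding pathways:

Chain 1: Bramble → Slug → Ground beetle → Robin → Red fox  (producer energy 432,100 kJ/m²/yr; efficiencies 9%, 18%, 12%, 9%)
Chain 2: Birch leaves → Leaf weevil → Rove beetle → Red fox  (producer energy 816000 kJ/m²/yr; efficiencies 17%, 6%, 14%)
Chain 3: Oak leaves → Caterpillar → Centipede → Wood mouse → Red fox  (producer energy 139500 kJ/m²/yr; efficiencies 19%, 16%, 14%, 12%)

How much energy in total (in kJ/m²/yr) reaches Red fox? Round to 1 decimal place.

Chain 1: 432100 × 0.09 × 0.18 × 0.12 × 0.09 = 75.600216 kJ/m²/yr
Chain 2: 816000 × 0.17 × 0.06 × 0.14 = 1165.248 kJ/m²/yr
Chain 3: 139500 × 0.19 × 0.16 × 0.14 × 0.12 = 71.24544 kJ/m²/yr
Total at Red fox: 75.600216 + 1165.248 + 71.24544 = 1312.093656 kJ/m²/yr

1312.1 kJ/m²/yr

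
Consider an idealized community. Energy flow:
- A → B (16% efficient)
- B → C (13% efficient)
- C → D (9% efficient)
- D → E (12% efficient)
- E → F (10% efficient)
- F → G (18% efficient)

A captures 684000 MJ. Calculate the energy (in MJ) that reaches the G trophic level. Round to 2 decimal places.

2.77 MJ

B: 684000 × 0.16 = 109440 MJ
C: 109440 × 0.13 = 14227.2 MJ
D: 14227.2 × 0.09 = 1280.448 MJ
E: 1280.448 × 0.12 = 153.65376 MJ
F: 153.65376 × 0.1 = 15.365376 MJ
G: 15.365376 × 0.18 = 2.76576768 MJ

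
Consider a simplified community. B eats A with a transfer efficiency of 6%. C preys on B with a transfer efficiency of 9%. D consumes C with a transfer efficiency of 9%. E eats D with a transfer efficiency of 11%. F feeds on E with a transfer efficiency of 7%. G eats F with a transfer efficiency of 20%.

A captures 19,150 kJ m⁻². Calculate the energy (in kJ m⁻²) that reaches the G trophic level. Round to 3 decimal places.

B: 19150 × 0.06 = 1149 kJ m⁻²
C: 1149 × 0.09 = 103.41 kJ m⁻²
D: 103.41 × 0.09 = 9.3069 kJ m⁻²
E: 9.3069 × 0.11 = 1.023759 kJ m⁻²
F: 1.023759 × 0.07 = 0.07166313 kJ m⁻²
G: 0.07166313 × 0.2 = 0.014332626 kJ m⁻²

0.014 kJ m⁻²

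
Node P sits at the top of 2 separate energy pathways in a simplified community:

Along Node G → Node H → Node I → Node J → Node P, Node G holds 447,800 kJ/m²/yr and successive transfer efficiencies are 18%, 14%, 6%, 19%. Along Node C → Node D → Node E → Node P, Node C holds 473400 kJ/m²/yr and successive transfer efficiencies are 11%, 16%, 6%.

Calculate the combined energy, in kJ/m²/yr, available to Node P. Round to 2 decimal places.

Via Node G: 447800 × 0.18 × 0.14 × 0.06 × 0.19 = 128.643984 kJ/m²/yr
Via Node C: 473400 × 0.11 × 0.16 × 0.06 = 499.9104 kJ/m²/yr
Total at Node P: 128.643984 + 499.9104 = 628.554384 kJ/m²/yr

628.55 kJ/m²/yr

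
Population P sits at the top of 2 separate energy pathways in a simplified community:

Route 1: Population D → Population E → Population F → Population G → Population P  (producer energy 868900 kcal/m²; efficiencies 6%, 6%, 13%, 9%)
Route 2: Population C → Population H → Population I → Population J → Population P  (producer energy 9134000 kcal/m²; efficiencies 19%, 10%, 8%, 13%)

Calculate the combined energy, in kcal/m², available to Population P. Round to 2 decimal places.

Route 1: 868900 × 0.06 × 0.06 × 0.13 × 0.09 = 36.598068 kcal/m²
Route 2: 9134000 × 0.19 × 0.1 × 0.08 × 0.13 = 1804.8784 kcal/m²
Total at Population P: 36.598068 + 1804.8784 = 1841.476468 kcal/m²

1841.48 kcal/m²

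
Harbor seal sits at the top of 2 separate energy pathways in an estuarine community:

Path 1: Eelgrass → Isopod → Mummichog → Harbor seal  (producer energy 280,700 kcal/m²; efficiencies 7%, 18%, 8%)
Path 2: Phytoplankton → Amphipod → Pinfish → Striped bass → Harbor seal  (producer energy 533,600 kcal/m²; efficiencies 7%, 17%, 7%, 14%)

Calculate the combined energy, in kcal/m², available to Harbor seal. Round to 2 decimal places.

Path 1: 280700 × 0.07 × 0.18 × 0.08 = 282.9456 kcal/m²
Path 2: 533600 × 0.07 × 0.17 × 0.07 × 0.14 = 62.228432 kcal/m²
Total at Harbor seal: 282.9456 + 62.228432 = 345.174032 kcal/m²

345.17 kcal/m²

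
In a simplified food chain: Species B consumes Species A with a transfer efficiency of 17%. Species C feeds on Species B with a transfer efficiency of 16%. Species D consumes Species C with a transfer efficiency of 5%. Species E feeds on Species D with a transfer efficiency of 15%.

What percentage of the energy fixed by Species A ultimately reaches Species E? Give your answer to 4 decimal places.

0.0204%

Product of link efficiencies: 0.17 × 0.16 × 0.05 × 0.15 = 0.000204
As a percentage: 0.000204 × 100 = 0.0204%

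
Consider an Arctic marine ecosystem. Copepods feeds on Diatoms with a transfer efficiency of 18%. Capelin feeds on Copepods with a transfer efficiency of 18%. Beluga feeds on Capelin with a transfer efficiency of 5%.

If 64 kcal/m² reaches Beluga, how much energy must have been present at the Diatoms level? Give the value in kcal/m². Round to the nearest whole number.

39506 kcal/m²

Cumulative transfer efficiency: 0.18 × 0.18 × 0.05 = 0.00162
Diatoms energy = 64 / 0.00162 = 39506 kcal/m²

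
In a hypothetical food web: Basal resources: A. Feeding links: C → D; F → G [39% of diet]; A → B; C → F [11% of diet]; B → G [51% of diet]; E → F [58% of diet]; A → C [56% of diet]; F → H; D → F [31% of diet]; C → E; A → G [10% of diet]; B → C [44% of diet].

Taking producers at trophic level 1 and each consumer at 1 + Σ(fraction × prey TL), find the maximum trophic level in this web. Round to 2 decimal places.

5.33

B: 1 + 1 = 2
C: 1 + (0.44×2 + 0.56×1) = 2.44
D: 1 + 2.44 = 3.44
E: 1 + 2.44 = 3.44
F: 1 + (0.58×3.44 + 0.11×2.44 + 0.31×3.44) = 4.33
G: 1 + (0.39×4.33 + 0.1×1 + 0.51×2) = 3.8087
H: 1 + 4.33 = 5.33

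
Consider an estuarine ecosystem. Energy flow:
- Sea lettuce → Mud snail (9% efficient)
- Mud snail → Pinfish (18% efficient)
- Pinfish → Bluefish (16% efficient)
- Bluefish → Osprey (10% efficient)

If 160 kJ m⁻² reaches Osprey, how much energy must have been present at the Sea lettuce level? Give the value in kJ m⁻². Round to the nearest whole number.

617284 kJ m⁻²

Cumulative transfer efficiency: 0.09 × 0.18 × 0.16 × 0.1 = 0.0002592
Sea lettuce energy = 160 / 0.0002592 = 617284 kJ m⁻²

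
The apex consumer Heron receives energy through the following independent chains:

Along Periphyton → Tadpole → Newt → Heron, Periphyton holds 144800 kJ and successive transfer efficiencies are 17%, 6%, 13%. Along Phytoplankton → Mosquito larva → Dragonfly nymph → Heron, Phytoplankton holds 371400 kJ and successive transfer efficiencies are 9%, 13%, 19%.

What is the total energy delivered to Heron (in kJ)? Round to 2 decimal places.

Via Periphyton: 144800 × 0.17 × 0.06 × 0.13 = 192.0048 kJ
Via Phytoplankton: 371400 × 0.09 × 0.13 × 0.19 = 825.6222 kJ
Total at Heron: 192.0048 + 825.6222 = 1017.627 kJ

1017.63 kJ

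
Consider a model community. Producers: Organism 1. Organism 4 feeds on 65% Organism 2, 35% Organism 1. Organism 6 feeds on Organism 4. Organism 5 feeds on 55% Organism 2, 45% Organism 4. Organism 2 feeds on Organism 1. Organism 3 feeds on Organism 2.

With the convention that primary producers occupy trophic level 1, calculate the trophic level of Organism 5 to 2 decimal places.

Organism 2: 1 + 1 = 2
Organism 3: 1 + 2 = 3
Organism 4: 1 + (0.65×2 + 0.35×1) = 2.65
Organism 5: 1 + (0.55×2 + 0.45×2.65) = 3.2925
Organism 6: 1 + 2.65 = 3.65

3.29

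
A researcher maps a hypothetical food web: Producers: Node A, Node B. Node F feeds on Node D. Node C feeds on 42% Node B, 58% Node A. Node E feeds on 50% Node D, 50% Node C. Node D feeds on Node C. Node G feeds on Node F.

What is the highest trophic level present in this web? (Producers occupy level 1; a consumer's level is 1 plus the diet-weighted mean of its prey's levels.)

5

Node C: 1 + (0.42×1 + 0.58×1) = 2
Node D: 1 + 2 = 3
Node E: 1 + (0.5×3 + 0.5×2) = 3.5
Node F: 1 + 3 = 4
Node G: 1 + 4 = 5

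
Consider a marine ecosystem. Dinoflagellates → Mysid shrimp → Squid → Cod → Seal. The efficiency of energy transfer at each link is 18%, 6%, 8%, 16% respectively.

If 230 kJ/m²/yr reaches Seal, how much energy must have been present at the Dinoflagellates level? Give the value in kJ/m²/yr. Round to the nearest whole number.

Cumulative transfer efficiency: 0.18 × 0.06 × 0.08 × 0.16 = 0.00013824
Dinoflagellates energy = 230 / 0.00013824 = 1663773 kJ/m²/yr

1663773 kJ/m²/yr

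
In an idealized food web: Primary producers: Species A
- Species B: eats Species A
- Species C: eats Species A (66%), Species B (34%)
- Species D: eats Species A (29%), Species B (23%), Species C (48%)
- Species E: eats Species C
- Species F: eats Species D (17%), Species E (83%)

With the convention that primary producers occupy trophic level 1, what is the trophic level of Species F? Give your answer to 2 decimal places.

Species B: 1 + 1 = 2
Species C: 1 + (0.66×1 + 0.34×2) = 2.34
Species D: 1 + (0.29×1 + 0.23×2 + 0.48×2.34) = 2.8732
Species E: 1 + 2.34 = 3.34
Species F: 1 + (0.17×2.8732 + 0.83×3.34) = 4.260644

4.26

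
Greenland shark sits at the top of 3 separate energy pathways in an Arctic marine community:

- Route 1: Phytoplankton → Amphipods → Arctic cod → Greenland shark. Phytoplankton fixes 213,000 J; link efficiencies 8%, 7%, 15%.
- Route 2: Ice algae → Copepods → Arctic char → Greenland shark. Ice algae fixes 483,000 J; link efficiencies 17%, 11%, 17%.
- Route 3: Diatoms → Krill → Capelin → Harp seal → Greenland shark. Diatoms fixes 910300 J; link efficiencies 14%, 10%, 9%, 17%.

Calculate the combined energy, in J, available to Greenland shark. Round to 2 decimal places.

1909.36 J

Route 1: 213000 × 0.08 × 0.07 × 0.15 = 178.92 J
Route 2: 483000 × 0.17 × 0.11 × 0.17 = 1535.457 J
Route 3: 910300 × 0.14 × 0.1 × 0.09 × 0.17 = 194.98626 J
Total at Greenland shark: 178.92 + 1535.457 + 194.98626 = 1909.36326 J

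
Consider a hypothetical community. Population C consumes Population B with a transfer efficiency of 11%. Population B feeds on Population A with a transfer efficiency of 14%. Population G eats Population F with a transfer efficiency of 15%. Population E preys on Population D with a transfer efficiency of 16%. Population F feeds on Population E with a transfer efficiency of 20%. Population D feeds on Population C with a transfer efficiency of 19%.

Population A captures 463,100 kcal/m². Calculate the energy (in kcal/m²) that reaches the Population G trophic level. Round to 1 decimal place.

6.5 kcal/m²

Population B: 463100 × 0.14 = 64834 kcal/m²
Population C: 64834 × 0.11 = 7131.74 kcal/m²
Population D: 7131.74 × 0.19 = 1355.0306 kcal/m²
Population E: 1355.0306 × 0.16 = 216.804896 kcal/m²
Population F: 216.804896 × 0.2 = 43.3609792 kcal/m²
Population G: 43.3609792 × 0.15 = 6.50414688 kcal/m²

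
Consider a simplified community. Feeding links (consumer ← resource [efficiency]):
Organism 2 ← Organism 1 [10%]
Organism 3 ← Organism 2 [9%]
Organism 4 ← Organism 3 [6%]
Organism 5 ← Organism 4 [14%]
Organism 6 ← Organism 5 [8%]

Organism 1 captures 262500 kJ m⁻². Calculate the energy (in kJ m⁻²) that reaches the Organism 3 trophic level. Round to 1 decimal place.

2362.5 kJ m⁻²

Organism 2: 262500 × 0.1 = 26250 kJ m⁻²
Organism 3: 26250 × 0.09 = 2362.5 kJ m⁻²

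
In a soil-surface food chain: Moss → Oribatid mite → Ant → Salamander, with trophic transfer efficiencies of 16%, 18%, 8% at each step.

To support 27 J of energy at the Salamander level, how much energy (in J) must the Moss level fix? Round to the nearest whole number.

Cumulative transfer efficiency: 0.16 × 0.18 × 0.08 = 0.002304
Moss energy = 27 / 0.002304 = 11719 J

11719 J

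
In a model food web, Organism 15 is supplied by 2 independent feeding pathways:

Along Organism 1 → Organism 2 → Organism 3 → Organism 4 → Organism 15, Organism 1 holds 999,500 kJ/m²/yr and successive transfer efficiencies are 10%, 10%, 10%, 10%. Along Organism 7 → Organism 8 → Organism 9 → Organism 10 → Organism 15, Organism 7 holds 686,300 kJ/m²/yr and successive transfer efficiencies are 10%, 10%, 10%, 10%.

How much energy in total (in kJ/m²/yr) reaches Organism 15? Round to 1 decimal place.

Via Organism 1: 999500 × 0.1 × 0.1 × 0.1 × 0.1 = 99.95 kJ/m²/yr
Via Organism 7: 686300 × 0.1 × 0.1 × 0.1 × 0.1 = 68.63 kJ/m²/yr
Total at Organism 15: 99.95 + 68.63 = 168.58 kJ/m²/yr

168.6 kJ/m²/yr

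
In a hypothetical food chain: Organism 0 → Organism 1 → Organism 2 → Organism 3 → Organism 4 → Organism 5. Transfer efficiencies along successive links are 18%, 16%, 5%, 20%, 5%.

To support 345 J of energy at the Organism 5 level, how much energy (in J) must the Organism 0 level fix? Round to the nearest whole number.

Cumulative transfer efficiency: 0.18 × 0.16 × 0.05 × 0.2 × 0.05 = 0.0000144
Organism 0 energy = 345 / 0.0000144 = 23958333 J

23958333 J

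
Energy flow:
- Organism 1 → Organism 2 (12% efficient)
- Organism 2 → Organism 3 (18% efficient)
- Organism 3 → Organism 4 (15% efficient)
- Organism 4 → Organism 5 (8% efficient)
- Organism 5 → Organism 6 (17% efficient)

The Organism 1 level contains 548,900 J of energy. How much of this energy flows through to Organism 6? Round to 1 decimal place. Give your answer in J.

Organism 2: 548900 × 0.12 = 65868 J
Organism 3: 65868 × 0.18 = 11856.24 J
Organism 4: 11856.24 × 0.15 = 1778.436 J
Organism 5: 1778.436 × 0.08 = 142.27488 J
Organism 6: 142.27488 × 0.17 = 24.1867296 J

24.2 J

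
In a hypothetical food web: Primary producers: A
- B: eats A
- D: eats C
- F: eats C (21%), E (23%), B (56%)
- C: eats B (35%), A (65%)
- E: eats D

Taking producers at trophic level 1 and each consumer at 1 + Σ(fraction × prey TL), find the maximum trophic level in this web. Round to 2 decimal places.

B: 1 + 1 = 2
C: 1 + (0.35×2 + 0.65×1) = 2.35
D: 1 + 2.35 = 3.35
E: 1 + 3.35 = 4.35
F: 1 + (0.21×2.35 + 0.23×4.35 + 0.56×2) = 3.614

4.35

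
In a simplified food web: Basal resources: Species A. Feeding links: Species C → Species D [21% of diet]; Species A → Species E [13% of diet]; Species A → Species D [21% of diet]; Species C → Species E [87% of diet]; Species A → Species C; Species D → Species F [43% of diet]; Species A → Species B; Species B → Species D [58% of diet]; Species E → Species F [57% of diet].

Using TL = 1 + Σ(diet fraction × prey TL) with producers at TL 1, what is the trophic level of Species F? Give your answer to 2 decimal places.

3.84

Species B: 1 + 1 = 2
Species C: 1 + 1 = 2
Species D: 1 + (0.58×2 + 0.21×1 + 0.21×2) = 2.79
Species E: 1 + (0.13×1 + 0.87×2) = 2.87
Species F: 1 + (0.43×2.79 + 0.57×2.87) = 3.8356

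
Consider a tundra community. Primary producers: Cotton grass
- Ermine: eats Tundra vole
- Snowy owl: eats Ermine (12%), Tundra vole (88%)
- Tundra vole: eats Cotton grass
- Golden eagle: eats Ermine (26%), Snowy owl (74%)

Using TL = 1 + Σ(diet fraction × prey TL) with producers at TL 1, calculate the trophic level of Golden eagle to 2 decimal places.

4.09

Tundra vole: 1 + 1 = 2
Ermine: 1 + 2 = 3
Snowy owl: 1 + (0.12×3 + 0.88×2) = 3.12
Golden eagle: 1 + (0.26×3 + 0.74×3.12) = 4.0888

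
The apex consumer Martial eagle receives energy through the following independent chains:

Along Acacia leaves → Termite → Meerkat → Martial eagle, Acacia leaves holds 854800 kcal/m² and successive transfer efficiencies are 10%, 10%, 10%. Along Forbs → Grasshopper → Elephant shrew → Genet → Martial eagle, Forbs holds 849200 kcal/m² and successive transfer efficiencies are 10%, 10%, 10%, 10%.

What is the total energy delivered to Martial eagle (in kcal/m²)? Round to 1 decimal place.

939.7 kcal/m²

Via Acacia leaves: 854800 × 0.1 × 0.1 × 0.1 = 854.8 kcal/m²
Via Forbs: 849200 × 0.1 × 0.1 × 0.1 × 0.1 = 84.92 kcal/m²
Total at Martial eagle: 854.8 + 84.92 = 939.72 kcal/m²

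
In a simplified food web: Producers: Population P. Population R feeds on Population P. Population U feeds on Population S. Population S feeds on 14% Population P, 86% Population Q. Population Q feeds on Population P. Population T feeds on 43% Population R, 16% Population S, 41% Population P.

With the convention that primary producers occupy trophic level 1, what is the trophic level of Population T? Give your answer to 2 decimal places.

Population Q: 1 + 1 = 2
Population R: 1 + 1 = 2
Population S: 1 + (0.14×1 + 0.86×2) = 2.86
Population T: 1 + (0.43×2 + 0.16×2.86 + 0.41×1) = 2.7276
Population U: 1 + 2.86 = 3.86

2.73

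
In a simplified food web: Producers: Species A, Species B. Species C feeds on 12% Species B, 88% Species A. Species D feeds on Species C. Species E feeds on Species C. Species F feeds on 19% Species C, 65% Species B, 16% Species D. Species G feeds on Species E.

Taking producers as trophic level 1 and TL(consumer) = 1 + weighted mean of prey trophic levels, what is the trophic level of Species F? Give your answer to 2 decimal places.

Species C: 1 + (0.12×1 + 0.88×1) = 2
Species D: 1 + 2 = 3
Species E: 1 + 2 = 3
Species F: 1 + (0.19×2 + 0.65×1 + 0.16×3) = 2.51
Species G: 1 + 3 = 4

2.51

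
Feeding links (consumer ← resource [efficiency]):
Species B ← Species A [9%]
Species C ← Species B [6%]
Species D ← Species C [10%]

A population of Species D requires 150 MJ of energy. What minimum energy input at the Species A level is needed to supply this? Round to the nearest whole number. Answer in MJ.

277778 MJ

Cumulative transfer efficiency: 0.09 × 0.06 × 0.1 = 0.00054
Species A energy = 150 / 0.00054 = 277778 MJ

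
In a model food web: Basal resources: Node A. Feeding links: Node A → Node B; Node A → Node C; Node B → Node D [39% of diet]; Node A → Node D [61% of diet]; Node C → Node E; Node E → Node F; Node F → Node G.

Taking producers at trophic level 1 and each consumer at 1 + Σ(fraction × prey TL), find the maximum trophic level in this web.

5

Node B: 1 + 1 = 2
Node C: 1 + 1 = 2
Node D: 1 + (0.39×2 + 0.61×1) = 2.39
Node E: 1 + 2 = 3
Node F: 1 + 3 = 4
Node G: 1 + 4 = 5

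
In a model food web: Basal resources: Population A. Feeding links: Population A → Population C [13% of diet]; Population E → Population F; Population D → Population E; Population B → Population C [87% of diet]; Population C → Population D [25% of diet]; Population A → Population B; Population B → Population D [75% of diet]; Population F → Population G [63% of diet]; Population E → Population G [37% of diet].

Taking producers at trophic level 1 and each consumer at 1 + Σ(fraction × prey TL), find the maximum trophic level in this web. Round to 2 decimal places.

Population B: 1 + 1 = 2
Population C: 1 + (0.87×2 + 0.13×1) = 2.87
Population D: 1 + (0.75×2 + 0.25×2.87) = 3.2175
Population E: 1 + 3.2175 = 4.2175
Population F: 1 + 4.2175 = 5.2175
Population G: 1 + (0.63×5.2175 + 0.37×4.2175) = 5.8475

5.85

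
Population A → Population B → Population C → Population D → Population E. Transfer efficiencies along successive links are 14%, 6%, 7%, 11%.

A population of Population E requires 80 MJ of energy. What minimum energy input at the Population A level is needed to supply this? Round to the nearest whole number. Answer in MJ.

1236858 MJ

Cumulative transfer efficiency: 0.14 × 0.06 × 0.07 × 0.11 = 0.00006468
Population A energy = 80 / 0.00006468 = 1236858 MJ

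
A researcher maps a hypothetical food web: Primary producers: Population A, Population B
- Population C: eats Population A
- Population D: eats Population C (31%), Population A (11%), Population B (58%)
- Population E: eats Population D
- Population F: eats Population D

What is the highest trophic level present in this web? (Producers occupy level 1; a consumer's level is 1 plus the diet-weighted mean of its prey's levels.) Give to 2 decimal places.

Population C: 1 + 1 = 2
Population D: 1 + (0.31×2 + 0.11×1 + 0.58×1) = 2.31
Population E: 1 + 2.31 = 3.31
Population F: 1 + 2.31 = 3.31

3.31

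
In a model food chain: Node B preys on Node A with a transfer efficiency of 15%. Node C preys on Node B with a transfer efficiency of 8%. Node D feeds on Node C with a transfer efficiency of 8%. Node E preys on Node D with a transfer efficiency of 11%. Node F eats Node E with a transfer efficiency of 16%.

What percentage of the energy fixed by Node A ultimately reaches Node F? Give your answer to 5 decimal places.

0.00169%

Product of link efficiencies: 0.15 × 0.08 × 0.08 × 0.11 × 0.16 = 0.000016896
As a percentage: 0.000016896 × 100 = 0.00169%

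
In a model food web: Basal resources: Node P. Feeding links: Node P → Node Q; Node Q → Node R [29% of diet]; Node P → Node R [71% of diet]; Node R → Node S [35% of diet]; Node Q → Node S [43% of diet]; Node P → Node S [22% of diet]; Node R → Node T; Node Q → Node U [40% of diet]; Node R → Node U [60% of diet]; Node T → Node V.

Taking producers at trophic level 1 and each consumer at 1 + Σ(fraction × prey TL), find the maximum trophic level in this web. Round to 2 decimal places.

4.29

Node Q: 1 + 1 = 2
Node R: 1 + (0.29×2 + 0.71×1) = 2.29
Node S: 1 + (0.35×2.29 + 0.43×2 + 0.22×1) = 2.8815
Node T: 1 + 2.29 = 3.29
Node U: 1 + (0.4×2 + 0.6×2.29) = 3.174
Node V: 1 + 3.29 = 4.29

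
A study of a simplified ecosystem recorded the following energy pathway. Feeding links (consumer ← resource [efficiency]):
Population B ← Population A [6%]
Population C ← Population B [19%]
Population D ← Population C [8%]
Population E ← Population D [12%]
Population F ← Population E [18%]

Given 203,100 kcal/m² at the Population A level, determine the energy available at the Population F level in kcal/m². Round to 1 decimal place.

Population B: 203100 × 0.06 = 12186 kcal/m²
Population C: 12186 × 0.19 = 2315.34 kcal/m²
Population D: 2315.34 × 0.08 = 185.2272 kcal/m²
Population E: 185.2272 × 0.12 = 22.227264 kcal/m²
Population F: 22.227264 × 0.18 = 4.00090752 kcal/m²

4.0 kcal/m²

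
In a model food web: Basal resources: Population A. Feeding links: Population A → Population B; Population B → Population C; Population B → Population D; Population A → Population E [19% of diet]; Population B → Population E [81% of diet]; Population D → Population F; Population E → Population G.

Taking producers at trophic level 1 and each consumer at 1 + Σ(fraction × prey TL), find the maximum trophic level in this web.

4

Population B: 1 + 1 = 2
Population C: 1 + 2 = 3
Population D: 1 + 2 = 3
Population E: 1 + (0.19×1 + 0.81×2) = 2.81
Population F: 1 + 3 = 4
Population G: 1 + 2.81 = 3.81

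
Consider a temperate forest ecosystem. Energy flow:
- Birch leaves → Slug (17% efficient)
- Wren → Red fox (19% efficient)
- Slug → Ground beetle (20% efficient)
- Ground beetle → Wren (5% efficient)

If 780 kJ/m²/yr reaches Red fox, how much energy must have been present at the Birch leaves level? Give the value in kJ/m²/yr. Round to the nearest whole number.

2414861 kJ/m²/yr

Cumulative transfer efficiency: 0.17 × 0.2 × 0.05 × 0.19 = 0.000323
Birch leaves energy = 780 / 0.000323 = 2414861 kJ/m²/yr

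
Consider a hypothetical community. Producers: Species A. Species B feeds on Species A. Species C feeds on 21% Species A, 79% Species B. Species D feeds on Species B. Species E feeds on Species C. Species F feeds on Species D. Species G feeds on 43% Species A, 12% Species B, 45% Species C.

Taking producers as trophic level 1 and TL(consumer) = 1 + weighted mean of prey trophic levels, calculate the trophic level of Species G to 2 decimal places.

2.93

Species B: 1 + 1 = 2
Species C: 1 + (0.21×1 + 0.79×2) = 2.79
Species D: 1 + 2 = 3
Species E: 1 + 2.79 = 3.79
Species F: 1 + 3 = 4
Species G: 1 + (0.43×1 + 0.12×2 + 0.45×2.79) = 2.9255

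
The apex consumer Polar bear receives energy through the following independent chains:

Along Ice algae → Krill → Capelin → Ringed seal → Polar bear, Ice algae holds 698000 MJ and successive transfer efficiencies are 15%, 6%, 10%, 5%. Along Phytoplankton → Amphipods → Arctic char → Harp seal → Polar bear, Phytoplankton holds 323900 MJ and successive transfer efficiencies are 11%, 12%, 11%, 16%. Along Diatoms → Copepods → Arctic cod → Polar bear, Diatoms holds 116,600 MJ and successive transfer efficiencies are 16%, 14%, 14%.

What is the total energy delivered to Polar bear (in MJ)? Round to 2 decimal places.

Via Ice algae: 698000 × 0.15 × 0.06 × 0.1 × 0.05 = 31.41 MJ
Via Phytoplankton: 323900 × 0.11 × 0.12 × 0.11 × 0.16 = 75.248448 MJ
Via Diatoms: 116600 × 0.16 × 0.14 × 0.14 = 365.6576 MJ
Total at Polar bear: 31.41 + 75.248448 + 365.6576 = 472.316048 MJ

472.32 MJ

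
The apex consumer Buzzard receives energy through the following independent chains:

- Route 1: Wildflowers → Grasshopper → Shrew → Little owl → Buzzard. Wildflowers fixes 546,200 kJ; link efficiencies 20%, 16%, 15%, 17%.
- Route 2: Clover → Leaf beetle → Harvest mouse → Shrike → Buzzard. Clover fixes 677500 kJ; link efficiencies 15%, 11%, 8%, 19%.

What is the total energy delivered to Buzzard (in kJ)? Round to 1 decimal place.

615.6 kJ

Route 1: 546200 × 0.2 × 0.16 × 0.15 × 0.17 = 445.6992 kJ
Route 2: 677500 × 0.15 × 0.11 × 0.08 × 0.19 = 169.917 kJ
Total at Buzzard: 445.6992 + 169.917 = 615.6162 kJ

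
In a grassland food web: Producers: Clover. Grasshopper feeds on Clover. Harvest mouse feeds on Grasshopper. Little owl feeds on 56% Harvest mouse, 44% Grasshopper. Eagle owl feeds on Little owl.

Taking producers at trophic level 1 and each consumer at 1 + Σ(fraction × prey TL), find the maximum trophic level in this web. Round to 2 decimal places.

Grasshopper: 1 + 1 = 2
Harvest mouse: 1 + 2 = 3
Little owl: 1 + (0.56×3 + 0.44×2) = 3.56
Eagle owl: 1 + 3.56 = 4.56

4.56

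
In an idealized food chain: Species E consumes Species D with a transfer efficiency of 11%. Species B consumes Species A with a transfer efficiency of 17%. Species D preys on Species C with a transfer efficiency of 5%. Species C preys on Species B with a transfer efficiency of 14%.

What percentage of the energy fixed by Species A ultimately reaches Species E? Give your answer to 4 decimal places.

Product of link efficiencies: 0.17 × 0.14 × 0.05 × 0.11 = 0.0001309
As a percentage: 0.0001309 × 100 = 0.0131%

0.0131%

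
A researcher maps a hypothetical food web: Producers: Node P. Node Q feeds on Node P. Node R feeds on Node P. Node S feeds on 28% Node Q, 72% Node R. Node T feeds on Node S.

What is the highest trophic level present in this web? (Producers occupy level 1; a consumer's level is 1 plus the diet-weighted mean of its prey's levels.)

4

Node Q: 1 + 1 = 2
Node R: 1 + 1 = 2
Node S: 1 + (0.28×2 + 0.72×2) = 3
Node T: 1 + 3 = 4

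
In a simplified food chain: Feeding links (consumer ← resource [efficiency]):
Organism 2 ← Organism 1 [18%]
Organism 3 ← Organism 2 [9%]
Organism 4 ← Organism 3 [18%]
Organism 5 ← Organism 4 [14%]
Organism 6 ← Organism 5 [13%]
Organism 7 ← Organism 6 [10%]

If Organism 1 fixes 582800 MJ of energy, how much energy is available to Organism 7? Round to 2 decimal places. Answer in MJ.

Organism 2: 582800 × 0.18 = 104904 MJ
Organism 3: 104904 × 0.09 = 9441.36 MJ
Organism 4: 9441.36 × 0.18 = 1699.4448 MJ
Organism 5: 1699.4448 × 0.14 = 237.922272 MJ
Organism 6: 237.922272 × 0.13 = 30.92989536 MJ
Organism 7: 30.92989536 × 0.1 = 3.092989536 MJ

3.09 MJ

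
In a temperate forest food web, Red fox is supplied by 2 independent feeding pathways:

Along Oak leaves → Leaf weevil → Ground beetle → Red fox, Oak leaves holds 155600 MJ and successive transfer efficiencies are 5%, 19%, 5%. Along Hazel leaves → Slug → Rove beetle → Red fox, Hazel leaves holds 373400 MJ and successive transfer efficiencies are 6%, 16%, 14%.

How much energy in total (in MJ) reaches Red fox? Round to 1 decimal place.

575.8 MJ

Via Oak leaves: 155600 × 0.05 × 0.19 × 0.05 = 73.91 MJ
Via Hazel leaves: 373400 × 0.06 × 0.16 × 0.14 = 501.8496 MJ
Total at Red fox: 73.91 + 501.8496 = 575.7596 MJ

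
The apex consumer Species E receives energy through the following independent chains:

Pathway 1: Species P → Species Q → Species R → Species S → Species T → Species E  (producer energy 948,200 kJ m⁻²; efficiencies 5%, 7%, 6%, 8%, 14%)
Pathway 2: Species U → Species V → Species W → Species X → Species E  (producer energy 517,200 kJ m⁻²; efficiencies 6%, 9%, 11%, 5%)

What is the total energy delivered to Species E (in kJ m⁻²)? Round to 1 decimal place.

Pathway 1: 948200 × 0.05 × 0.07 × 0.06 × 0.08 × 0.14 = 2.2301664 kJ m⁻²
Pathway 2: 517200 × 0.06 × 0.09 × 0.11 × 0.05 = 15.36084 kJ m⁻²
Total at Species E: 2.2301664 + 15.36084 = 17.5910064 kJ m⁻²

17.6 kJ m⁻²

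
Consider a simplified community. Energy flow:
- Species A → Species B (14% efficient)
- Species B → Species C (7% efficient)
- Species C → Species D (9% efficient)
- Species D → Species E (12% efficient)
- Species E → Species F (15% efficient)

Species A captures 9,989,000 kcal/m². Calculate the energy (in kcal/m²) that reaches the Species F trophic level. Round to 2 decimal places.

Species B: 9989000 × 0.14 = 1398460 kcal/m²
Species C: 1398460 × 0.07 = 97892.2 kcal/m²
Species D: 97892.2 × 0.09 = 8810.298 kcal/m²
Species E: 8810.298 × 0.12 = 1057.23576 kcal/m²
Species F: 1057.23576 × 0.15 = 158.585364 kcal/m²

158.59 kcal/m²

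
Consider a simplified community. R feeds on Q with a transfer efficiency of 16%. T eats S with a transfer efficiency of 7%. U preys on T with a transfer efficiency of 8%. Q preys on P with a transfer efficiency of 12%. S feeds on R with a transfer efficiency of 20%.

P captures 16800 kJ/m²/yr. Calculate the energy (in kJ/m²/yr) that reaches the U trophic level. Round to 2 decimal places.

Q: 16800 × 0.12 = 2016 kJ/m²/yr
R: 2016 × 0.16 = 322.56 kJ/m²/yr
S: 322.56 × 0.2 = 64.512 kJ/m²/yr
T: 64.512 × 0.07 = 4.51584 kJ/m²/yr
U: 4.51584 × 0.08 = 0.3612672 kJ/m²/yr

0.36 kJ/m²/yr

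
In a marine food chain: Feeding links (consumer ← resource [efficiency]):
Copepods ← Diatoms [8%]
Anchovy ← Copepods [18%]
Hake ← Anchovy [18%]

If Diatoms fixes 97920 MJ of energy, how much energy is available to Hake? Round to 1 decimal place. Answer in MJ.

253.8 MJ

Copepods: 97920 × 0.08 = 7833.6 MJ
Anchovy: 7833.6 × 0.18 = 1410.048 MJ
Hake: 1410.048 × 0.18 = 253.80864 MJ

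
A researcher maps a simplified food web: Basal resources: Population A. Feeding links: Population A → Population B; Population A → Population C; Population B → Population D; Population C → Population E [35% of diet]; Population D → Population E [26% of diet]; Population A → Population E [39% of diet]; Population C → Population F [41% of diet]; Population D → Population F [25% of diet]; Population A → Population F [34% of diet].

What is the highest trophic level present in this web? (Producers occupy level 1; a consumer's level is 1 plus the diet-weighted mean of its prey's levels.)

Population B: 1 + 1 = 2
Population C: 1 + 1 = 2
Population D: 1 + 2 = 3
Population E: 1 + (0.35×2 + 0.26×3 + 0.39×1) = 2.87
Population F: 1 + (0.41×2 + 0.25×3 + 0.34×1) = 2.91

3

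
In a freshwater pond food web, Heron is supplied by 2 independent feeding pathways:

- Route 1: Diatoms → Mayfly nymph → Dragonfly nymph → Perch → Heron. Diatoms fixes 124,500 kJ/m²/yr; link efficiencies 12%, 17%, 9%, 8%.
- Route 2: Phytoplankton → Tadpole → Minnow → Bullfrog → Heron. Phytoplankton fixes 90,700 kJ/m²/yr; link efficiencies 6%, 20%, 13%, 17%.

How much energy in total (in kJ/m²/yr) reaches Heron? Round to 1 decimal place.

42.3 kJ/m²/yr

Route 1: 124500 × 0.12 × 0.17 × 0.09 × 0.08 = 18.28656 kJ/m²/yr
Route 2: 90700 × 0.06 × 0.2 × 0.13 × 0.17 = 24.05364 kJ/m²/yr
Total at Heron: 18.28656 + 24.05364 = 42.3402 kJ/m²/yr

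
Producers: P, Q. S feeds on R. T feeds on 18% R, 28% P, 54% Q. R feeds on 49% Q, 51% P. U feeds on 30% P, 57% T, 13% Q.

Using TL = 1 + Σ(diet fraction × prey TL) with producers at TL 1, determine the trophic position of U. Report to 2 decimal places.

2.67

R: 1 + (0.49×1 + 0.51×1) = 2
S: 1 + 2 = 3
T: 1 + (0.18×2 + 0.28×1 + 0.54×1) = 2.18
U: 1 + (0.3×1 + 0.57×2.18 + 0.13×1) = 2.6726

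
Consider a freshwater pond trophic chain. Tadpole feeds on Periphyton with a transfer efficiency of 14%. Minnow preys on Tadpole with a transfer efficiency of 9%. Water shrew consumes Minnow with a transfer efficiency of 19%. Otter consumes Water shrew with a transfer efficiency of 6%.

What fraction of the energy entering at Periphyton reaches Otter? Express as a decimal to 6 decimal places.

0.000144

Product of link efficiencies: 0.14 × 0.09 × 0.19 × 0.06 = 0.00014364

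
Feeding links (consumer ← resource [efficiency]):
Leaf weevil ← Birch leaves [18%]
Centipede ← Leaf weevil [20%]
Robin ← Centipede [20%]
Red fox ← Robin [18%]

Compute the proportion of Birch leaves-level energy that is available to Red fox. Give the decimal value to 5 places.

Product of link efficiencies: 0.18 × 0.2 × 0.2 × 0.18 = 0.001296

0.00130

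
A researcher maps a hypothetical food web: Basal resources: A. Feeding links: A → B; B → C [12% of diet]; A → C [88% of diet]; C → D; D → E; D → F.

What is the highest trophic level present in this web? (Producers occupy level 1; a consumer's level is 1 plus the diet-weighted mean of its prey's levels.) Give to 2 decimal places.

4.12

B: 1 + 1 = 2
C: 1 + (0.12×2 + 0.88×1) = 2.12
D: 1 + 2.12 = 3.12
E: 1 + 3.12 = 4.12
F: 1 + 3.12 = 4.12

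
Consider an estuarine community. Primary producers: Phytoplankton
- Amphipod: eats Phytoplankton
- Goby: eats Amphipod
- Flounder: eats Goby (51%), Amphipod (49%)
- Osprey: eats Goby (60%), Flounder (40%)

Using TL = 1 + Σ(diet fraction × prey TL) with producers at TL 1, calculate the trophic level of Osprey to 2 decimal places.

Amphipod: 1 + 1 = 2
Goby: 1 + 2 = 3
Flounder: 1 + (0.51×3 + 0.49×2) = 3.51
Osprey: 1 + (0.6×3 + 0.4×3.51) = 4.204

4.20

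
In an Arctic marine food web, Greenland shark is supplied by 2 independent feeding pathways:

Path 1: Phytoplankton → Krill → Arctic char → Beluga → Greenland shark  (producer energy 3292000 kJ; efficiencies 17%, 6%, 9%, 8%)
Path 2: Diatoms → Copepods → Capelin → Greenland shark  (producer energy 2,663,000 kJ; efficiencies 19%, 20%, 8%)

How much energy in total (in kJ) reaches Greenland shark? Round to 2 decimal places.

Path 1: 3292000 × 0.17 × 0.06 × 0.09 × 0.08 = 241.76448 kJ
Path 2: 2663000 × 0.19 × 0.2 × 0.08 = 8095.52 kJ
Total at Greenland shark: 241.76448 + 8095.52 = 8337.28448 kJ

8337.28 kJ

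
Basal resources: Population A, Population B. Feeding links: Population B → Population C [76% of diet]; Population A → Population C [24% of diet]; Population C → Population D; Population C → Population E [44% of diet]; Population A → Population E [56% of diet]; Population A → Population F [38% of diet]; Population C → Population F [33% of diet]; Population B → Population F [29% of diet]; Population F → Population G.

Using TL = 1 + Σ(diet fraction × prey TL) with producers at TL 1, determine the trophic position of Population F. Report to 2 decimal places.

2.33

Population C: 1 + (0.76×1 + 0.24×1) = 2
Population D: 1 + 2 = 3
Population E: 1 + (0.44×2 + 0.56×1) = 2.44
Population F: 1 + (0.38×1 + 0.33×2 + 0.29×1) = 2.33
Population G: 1 + 2.33 = 3.33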